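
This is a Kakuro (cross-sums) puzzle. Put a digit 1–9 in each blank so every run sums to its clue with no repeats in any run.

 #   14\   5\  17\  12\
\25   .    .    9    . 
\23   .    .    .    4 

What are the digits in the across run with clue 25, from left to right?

17 in 2 cells must be {8,9}.
R1C4 = 12 − 4 = 8 completes the 12 down.
R2C3 = 17 − 9 = 8 completes the 17 down.
Given what's placed, R2C2 must be 2 to fit the 23 across and 5 down.
R1C2 = 5 − 2 = 3 completes the 5 down.
R2C1 = 23 − 14 = 9 completes the 23 across.
R1C1 = 25 − 20 = 5 completes the 25 across.

5 3 9 8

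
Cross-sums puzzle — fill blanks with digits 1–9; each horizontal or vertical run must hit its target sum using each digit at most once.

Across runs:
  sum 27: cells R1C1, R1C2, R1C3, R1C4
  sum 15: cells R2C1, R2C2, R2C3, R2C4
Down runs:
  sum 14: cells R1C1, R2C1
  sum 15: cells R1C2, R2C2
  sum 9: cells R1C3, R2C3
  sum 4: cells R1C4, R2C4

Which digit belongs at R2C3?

4 in 2 cells must be {1,3}.
Only 3 fits R1C4 under both its across sum 27 and down sum 4.
R2C4 = 4 − 3 = 1 completes the 4 down.
Nothing is forced directly, so branch on R1C1, whose candidates are 8 or 9. If R1C1 = 8: that forces R1C3 = 7, R2C1 = 6, after which R2C2 would have to be in {3,5} for the 15 across but in {6,7,8,9} for the 15 down — contradiction. So R1C1 = 9.
R2C1 = 14 − 9 = 5 completes the 14 down.
No cell is forced outright now. R2C2 can only be 6 or 7 (the digits allowed by both its 15 across and its 15 down). If R2C2 = 6: then R1C2 would have to be in {7,8} for the 27 across but in {9} for the 15 down — contradiction. So R2C2 = 7.
R1C2 = 15 − 7 = 8 completes the 15 down.
R1C3 = 27 − 20 = 7 completes the 27 across.
R2C3 = 15 − 13 = 2 completes the 15 across.

2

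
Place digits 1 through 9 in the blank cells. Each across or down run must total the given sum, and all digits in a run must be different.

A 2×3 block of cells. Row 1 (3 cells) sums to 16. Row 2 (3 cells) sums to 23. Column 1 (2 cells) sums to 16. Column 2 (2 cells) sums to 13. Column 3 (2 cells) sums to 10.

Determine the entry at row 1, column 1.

7

23 in 3 cells must be {6,8,9}; 16 in 2 cells must be {7,9}.
The 23 across and the 16 down share only 9, so (2,1) = 9.
(1,1) = 16 − 9 = 7 completes the 16 down.
Nothing is forced directly, so branch on (2,2), whose candidates are 6 or 8. If (2,2) = 6: then (1,2) would have to be in {1,3,4,5,6,8} for the 16 across but in {7} for the 13 down — contradiction. So (2,2) = 8.
(1,2) = 13 − 8 = 5 completes the 13 down.
(1,3) = 16 − 12 = 4 completes the 16 across.
(2,3) = 23 − 17 = 6 completes the 23 across.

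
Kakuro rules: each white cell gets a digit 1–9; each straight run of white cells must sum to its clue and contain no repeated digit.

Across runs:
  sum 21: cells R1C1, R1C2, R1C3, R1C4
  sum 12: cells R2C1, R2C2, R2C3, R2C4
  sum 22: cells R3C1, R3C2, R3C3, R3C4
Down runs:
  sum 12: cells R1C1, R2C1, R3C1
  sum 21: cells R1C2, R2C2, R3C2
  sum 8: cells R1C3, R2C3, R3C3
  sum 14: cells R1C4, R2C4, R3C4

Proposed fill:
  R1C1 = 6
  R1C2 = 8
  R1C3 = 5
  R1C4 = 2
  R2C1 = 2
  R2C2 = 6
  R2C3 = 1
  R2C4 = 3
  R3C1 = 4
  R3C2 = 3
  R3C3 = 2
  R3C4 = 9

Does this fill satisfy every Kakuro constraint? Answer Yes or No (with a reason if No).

No — the across run R3C1–R3C4 sums to 18, not 22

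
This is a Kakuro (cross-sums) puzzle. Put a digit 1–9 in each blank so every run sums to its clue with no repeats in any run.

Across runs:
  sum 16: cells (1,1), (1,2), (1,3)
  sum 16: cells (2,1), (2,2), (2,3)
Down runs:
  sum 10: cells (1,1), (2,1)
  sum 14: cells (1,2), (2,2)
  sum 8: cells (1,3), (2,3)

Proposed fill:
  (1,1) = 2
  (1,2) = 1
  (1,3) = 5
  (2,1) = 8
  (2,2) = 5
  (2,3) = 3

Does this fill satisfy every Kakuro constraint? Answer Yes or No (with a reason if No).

No — the across run (1,1)–(1,3) sums to 8, not 16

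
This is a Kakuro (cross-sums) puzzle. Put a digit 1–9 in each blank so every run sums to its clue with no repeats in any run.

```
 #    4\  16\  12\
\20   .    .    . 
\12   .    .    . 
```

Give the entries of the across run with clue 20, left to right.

3 9 8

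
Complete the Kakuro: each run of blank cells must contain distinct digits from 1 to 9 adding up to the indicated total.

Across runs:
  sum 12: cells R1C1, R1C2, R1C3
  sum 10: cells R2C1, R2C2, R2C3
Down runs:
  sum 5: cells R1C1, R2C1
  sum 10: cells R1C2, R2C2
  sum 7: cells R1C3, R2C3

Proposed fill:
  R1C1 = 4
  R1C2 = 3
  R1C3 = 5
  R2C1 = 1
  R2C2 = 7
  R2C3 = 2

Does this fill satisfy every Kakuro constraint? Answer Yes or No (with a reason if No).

Across: 4+3+5=12; 1+7+2=10. Down: 4+1=5; 3+7=10; 5+2=7. No digit repeats within any run.

Yes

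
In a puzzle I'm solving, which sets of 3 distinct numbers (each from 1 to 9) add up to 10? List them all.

3 distinct digits from 1–9 sum between 6 and 24.

{1,2,7}; {1,3,6}; {1,4,5}; {2,3,5}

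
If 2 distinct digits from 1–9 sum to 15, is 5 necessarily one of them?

No

Counterexample: {6,9} sums to 15 without using 5.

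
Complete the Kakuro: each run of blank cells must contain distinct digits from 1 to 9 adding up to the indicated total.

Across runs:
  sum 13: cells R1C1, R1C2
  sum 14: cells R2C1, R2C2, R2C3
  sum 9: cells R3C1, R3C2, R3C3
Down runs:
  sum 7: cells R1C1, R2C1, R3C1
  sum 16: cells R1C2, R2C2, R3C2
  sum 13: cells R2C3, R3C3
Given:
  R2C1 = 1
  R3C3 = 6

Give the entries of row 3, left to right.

7 in 3 cells must be {1,2,4}.
R1C1 = 4: the only remaining digit allowed by both the 13 across and the 7 down.
R1C2 = 13 − 4 = 9 completes the 13 across.
R2C3 = 13 − 6 = 7 completes the 13 down.
R3C1 = 7 − 5 = 2 completes the 7 down.
R3C2 = 9 − 8 = 1 completes the 9 across.
R2C2 = 14 − 8 = 6 completes the 14 across.

2 1 6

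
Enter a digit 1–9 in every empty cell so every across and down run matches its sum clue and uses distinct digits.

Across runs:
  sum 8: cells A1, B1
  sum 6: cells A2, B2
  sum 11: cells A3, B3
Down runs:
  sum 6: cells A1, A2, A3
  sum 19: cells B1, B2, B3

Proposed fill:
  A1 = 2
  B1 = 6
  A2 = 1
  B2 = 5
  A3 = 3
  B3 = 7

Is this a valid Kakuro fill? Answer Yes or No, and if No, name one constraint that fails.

No — the across run A3–B3 sums to 10, not 11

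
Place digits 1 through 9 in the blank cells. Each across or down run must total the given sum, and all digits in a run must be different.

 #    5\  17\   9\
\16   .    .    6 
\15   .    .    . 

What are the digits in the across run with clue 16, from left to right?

1 9 6

17 in 2 cells must be {8,9}.
R2C3 = 9 − 6 = 3 completes the 9 down.
Given what's placed, R2C1 must be 4 to fit the 15 across and 5 down.
R2C2 = 15 − 7 = 8 completes the 15 across.
R1C1 = 5 − 4 = 1 completes the 5 down.
R1C2 = 16 − 7 = 9 completes the 16 across.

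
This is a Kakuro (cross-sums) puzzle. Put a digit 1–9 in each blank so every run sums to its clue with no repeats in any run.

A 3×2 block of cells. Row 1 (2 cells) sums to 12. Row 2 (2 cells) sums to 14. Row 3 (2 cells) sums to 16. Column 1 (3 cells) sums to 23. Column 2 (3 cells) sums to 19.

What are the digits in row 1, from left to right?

8, 4

16 in 2 cells must be {7,9}; 23 in 3 cells must be {6,8,9}.
The 16 across and the 23 down share only 9, so (3,1) = 9.
(3,2) = 16 − 9 = 7 completes the 16 across.
Given what's placed, (1,1) must be 8 to fit the 12 across and 23 down.
(1,2) = 12 − 8 = 4 completes the 12 across.
(2,1) = 23 − 17 = 6 completes the 23 down.
(2,2) = 14 − 6 = 8 completes the 14 across.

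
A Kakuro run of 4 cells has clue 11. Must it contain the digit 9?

No

The only way to make 11 from 4 distinct digits is {1,2,3,5}, which does not contain 9.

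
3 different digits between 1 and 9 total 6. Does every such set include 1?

Yes

The only way to make 6 from 3 distinct digits is {1,2,3}, which contains 1.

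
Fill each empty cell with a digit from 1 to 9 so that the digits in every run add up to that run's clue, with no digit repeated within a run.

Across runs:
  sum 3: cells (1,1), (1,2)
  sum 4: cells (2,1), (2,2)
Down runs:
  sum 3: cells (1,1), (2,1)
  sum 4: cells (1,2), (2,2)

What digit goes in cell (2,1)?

3 in 2 cells must be {1,2}; 4 in 2 cells must be {1,3}.
The 3 across and the 4 down share only 1, so (1,2) = 1.
The 4 across and the 3 down share only 1, so (2,1) = 1.
(2,2) = 4 − 1 = 3 completes the 4 across.
(1,1) = 3 − 1 = 2 completes the 3 across.

1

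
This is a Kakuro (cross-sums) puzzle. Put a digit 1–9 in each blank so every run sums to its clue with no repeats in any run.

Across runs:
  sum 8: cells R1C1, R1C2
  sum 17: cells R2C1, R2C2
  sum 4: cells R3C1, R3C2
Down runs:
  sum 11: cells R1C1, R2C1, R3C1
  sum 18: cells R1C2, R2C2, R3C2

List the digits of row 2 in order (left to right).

17 in 2 cells must be {8,9}; 4 in 2 cells must be {1,3}.
The 17 across and the 11 down share only 8, so R2C1 = 8.
R2C2 = 17 − 8 = 9 completes the 17 across.
Given what's placed, R3C1 must be 1 to fit the 4 across and 11 down.
R3C2 = 4 − 1 = 3 completes the 4 across.
R1C1 = 11 − 9 = 2 completes the 11 down.
R1C2 = 8 − 2 = 6 completes the 8 across.

8, 9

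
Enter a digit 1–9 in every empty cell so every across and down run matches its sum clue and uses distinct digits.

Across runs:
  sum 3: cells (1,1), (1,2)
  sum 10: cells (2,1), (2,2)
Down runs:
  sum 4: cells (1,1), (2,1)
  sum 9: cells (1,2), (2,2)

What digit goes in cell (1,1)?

1

3 in 2 cells must be {1,2}; 4 in 2 cells must be {1,3}.
The 3 across and the 4 down share only 1, so (1,1) = 1.
(1,2) = 3 − 1 = 2 completes the 3 across.
(2,1) = 4 − 1 = 3 completes the 4 down.
(2,2) = 10 − 3 = 7 completes the 10 across.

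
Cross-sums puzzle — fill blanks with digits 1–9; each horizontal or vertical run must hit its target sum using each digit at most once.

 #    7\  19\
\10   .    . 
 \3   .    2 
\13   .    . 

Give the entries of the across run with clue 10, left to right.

3 in 2 cells must be {1,2}; 7 in 3 cells must be {1,2,4}.
R2C1 = 3 − 2 = 1 completes the 3 across.
R3C1 = 4: the only remaining digit allowed by both the 13 across and the 7 down.
R3C2 = 13 − 4 = 9 completes the 13 across.
R1C1 = 7 − 5 = 2 completes the 7 down.
R1C2 = 10 − 2 = 8 completes the 10 across.

2, 8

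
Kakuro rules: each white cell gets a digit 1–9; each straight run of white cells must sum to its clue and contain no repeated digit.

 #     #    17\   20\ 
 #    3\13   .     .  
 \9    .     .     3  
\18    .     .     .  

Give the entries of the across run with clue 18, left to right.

3 in 2 cells must be {1,2}.
Nothing is forced directly, so branch on R1C3, whose candidates are 8 or 9. If R1C3 = 9: that forces R1C2 = 4, R2C2 = 5, R3C2 = 8, after which R3C3 would have to be in {1,3,4,6,7,9} for the 18 across but in {8} for the 20 down — contradiction. So R1C3 = 8.
R1C2 = 13 − 8 = 5 completes the 13 across.
R2C2 = 4: the only remaining digit allowed by both the 9 across and the 17 down.
R3C2 = 17 − 9 = 8 completes the 17 down.
R3C3 = 20 − 11 = 9 completes the 20 down.
R2C1 = 9 − 7 = 2 completes the 9 across.
R3C1 = 18 − 17 = 1 completes the 18 across.

1, 8, 9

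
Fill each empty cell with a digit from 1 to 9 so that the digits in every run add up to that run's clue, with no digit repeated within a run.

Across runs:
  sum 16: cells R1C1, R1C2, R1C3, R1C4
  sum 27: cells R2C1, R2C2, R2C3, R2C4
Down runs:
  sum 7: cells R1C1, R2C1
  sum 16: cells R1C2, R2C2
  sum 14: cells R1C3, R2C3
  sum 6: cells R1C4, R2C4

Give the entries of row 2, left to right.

6 9 8 4

16 in 2 cells must be {7,9}.
Nothing is forced directly, so branch on R1C2, whose candidates are 7 or 9. If R1C2 = 9: then R1C3 would have to be in {1,2,4} for the 16 across but in {5,6,8,9} for the 14 down — contradiction. So R1C2 = 7.
R2C2 = 16 − 7 = 9 completes the 16 down.
Nothing is forced directly, so branch on R1C3, whose candidates are 5 or 6. If R1C3 = 5: that forces R1C4 = 1, after which R2C3 would have to be in {3,4,5,6,7,8} for the 27 across but in {9} for the 14 down — contradiction. So R1C3 = 6.
R2C3 = 14 − 6 = 8 completes the 14 down.
R2C4 = 4: the only remaining digit allowed by both the 27 across and the 6 down.
R1C4 = 6 − 4 = 2 completes the 6 down.
R2C1 = 27 − 21 = 6 completes the 27 across.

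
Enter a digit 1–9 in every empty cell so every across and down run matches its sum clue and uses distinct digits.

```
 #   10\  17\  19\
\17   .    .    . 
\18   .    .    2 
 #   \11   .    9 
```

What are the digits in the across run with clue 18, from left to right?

R1C3 = 19 − 11 = 8 completes the 19 down.
R3C2 = 11 − 9 = 2 completes the 11 across.
Nothing is forced directly, so branch on R2C1, whose candidates are 7 or 9. If R2C1 = 9: then R1C1 would have to be in {2,3,4,5,6,7} for the 17 across but in {1} for the 10 down — contradiction. So R2C1 = 7.
R1C1 = 10 − 7 = 3 completes the 10 down.
R1C2 = 17 − 11 = 6 completes the 17 across.
R2C2 = 18 − 9 = 9 completes the 18 across.

7, 9, 2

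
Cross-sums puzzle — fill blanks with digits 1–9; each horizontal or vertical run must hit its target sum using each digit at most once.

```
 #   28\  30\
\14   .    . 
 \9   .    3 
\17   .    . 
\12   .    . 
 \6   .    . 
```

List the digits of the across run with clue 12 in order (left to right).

17 in 2 cells must be {8,9}.
R2C1 = 9 − 3 = 6 completes the 9 across.
Nothing is forced directly, so branch on R5C2, whose candidates are 4 or 5. If R5C2 = 5: that forces R3C2 = 9, R4C2 = 7, R5C1 = 1, R1C2 = 6, R3C1 = 8, after which R4C1 would have to be in {5} for the 12 across but in {4,9} for the 28 down — contradiction. So R5C2 = 4.
R5C1 = 6 − 4 = 2 completes the 6 across.
Nothing is forced directly, so branch on R3C1, whose candidates are 8 or 9. If R3C1 = 8: that forces R3C2 = 9, R4C2 = 8, R1C2 = 6, after which R4C1 would have to be in {4} for the 12 across but in {3,5,7,9} for the 28 down — contradiction. So R3C1 = 9.
R1C1 = 8: the only remaining digit allowed by both the 14 across and the 28 down.
R1C2 = 14 − 8 = 6 completes the 14 across.
R3C2 = 17 − 9 = 8 completes the 17 across.
R4C1 = 28 − 25 = 3 completes the 28 down.
R4C2 = 12 − 3 = 9 completes the 12 across.

3 9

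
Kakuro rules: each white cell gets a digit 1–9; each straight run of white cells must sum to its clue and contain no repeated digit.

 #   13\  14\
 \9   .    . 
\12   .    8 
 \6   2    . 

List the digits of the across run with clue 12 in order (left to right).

R2C1 = 12 − 8 = 4 completes the 12 across.
R3C2 = 6 − 2 = 4 completes the 6 across.
R1C1 = 13 − 6 = 7 completes the 13 down.
R1C2 = 9 − 7 = 2 completes the 9 across.

4 8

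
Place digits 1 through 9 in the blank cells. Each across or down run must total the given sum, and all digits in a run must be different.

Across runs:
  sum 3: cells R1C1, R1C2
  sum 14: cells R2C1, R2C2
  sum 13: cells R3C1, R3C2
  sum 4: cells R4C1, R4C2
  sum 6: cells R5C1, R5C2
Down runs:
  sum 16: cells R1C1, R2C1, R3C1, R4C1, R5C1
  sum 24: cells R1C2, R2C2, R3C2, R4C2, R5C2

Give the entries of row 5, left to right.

3 in 2 cells must be {1,2}; 4 in 2 cells must be {1,3}; 16 in 5 cells must be {1,2,3,4,6}.
Only 6 fits R2C1 under both its across sum 14 and down sum 16.
R2C2 = 14 − 6 = 8 completes the 14 across.
Given what's placed, R3C1 must be 4 to fit the 13 across and 16 down.
R3C2 = 13 − 4 = 9 completes the 13 across.
R4C2 = 1: the only remaining digit allowed by both the 4 across and the 24 down.
Given what's placed, R1C2 must be 2 to fit the 3 across and 24 down.
R4C1 = 4 − 1 = 3 completes the 4 across.
R5C2 = 24 − 20 = 4 completes the 24 down.
R1C1 = 3 − 2 = 1 completes the 3 across.
R5C1 = 6 − 4 = 2 completes the 6 across.

2 4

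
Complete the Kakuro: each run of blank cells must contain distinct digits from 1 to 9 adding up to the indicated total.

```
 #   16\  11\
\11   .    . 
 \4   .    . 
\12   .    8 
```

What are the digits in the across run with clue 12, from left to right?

4, 8

4 in 2 cells must be {1,3}.
Given what's placed, R1C2 must be 2 to fit the 11 across and 11 down.
R2C2 = 11 − 10 = 1 completes the 11 down.
R3C1 = 12 − 8 = 4 completes the 12 across.
R1C1 = 11 − 2 = 9 completes the 11 across.
R2C1 = 4 − 1 = 3 completes the 4 across.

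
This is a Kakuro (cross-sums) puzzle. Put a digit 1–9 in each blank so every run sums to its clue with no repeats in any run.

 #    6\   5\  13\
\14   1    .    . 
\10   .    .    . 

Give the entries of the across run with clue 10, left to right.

Given what's placed, R1C2 must be 4 to fit the 14 across and 5 down.
R1C3 = 14 − 5 = 9 completes the 14 across.
R2C1 = 6 − 1 = 5 completes the 6 down.
R2C2 = 5 − 4 = 1 completes the 5 down.
R2C3 = 10 − 6 = 4 completes the 10 across.

5 1 4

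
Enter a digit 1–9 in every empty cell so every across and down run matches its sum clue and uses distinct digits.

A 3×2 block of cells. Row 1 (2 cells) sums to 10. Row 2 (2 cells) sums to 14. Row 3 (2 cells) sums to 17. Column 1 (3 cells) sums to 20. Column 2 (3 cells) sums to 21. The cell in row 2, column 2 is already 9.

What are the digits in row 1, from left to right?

17 in 2 cells must be {8,9}.
(2,1) = 14 − 9 = 5 completes the 14 across.
(3,2) = 8: the only remaining digit allowed by both the 17 across and the 21 down.
(1,2) = 21 − 17 = 4 completes the 21 down.
(3,1) = 17 − 8 = 9 completes the 17 across.
(1,1) = 10 − 4 = 6 completes the 10 across.

6, 4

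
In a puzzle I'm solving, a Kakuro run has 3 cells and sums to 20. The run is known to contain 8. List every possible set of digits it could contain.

{3,8,9}; {5,7,8}

3 distinct digits from 1–9 sum between 6 and 24.
Keeping only sets containing 8.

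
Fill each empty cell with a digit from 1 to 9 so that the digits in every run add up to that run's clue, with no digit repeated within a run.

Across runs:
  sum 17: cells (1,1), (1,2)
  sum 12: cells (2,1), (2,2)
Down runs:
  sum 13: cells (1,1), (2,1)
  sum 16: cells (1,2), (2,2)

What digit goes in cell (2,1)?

5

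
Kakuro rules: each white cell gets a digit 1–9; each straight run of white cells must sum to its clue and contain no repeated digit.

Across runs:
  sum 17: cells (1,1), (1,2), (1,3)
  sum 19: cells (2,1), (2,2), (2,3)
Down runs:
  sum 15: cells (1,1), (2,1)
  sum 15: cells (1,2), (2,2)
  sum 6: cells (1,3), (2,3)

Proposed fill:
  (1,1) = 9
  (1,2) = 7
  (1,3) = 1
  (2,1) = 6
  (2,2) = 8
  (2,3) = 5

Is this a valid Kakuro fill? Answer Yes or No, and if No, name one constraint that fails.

Across: 9+7+1=17; 6+8+5=19. Down: 9+6=15; 7+8=15; 1+5=6. No digit repeats within any run.

Yes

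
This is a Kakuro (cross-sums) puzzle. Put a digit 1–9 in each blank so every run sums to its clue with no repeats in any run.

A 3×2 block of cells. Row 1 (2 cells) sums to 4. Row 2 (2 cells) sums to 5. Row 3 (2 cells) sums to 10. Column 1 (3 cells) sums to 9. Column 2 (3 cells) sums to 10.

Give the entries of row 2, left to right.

2 3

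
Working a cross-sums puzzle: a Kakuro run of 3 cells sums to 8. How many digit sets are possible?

2

3 distinct digits from 1–9 sum between 6 and 24.
Enumerating: {1,2,5}, {1,3,4}.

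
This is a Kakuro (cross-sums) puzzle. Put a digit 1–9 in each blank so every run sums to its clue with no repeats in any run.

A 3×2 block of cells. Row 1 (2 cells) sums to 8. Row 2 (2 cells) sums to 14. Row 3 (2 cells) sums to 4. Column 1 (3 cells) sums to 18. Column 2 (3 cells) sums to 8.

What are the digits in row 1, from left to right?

6 2

4 in 2 cells must be {1,3}.
The 14 across and the 8 down share only 5, so (2,2) = 5.
Given what's placed, (3,2) must be 1 to fit the 4 across and 8 down.
(1,2) = 8 − 6 = 2 completes the 8 down.
(2,1) = 14 − 5 = 9 completes the 14 across.
(3,1) = 4 − 1 = 3 completes the 4 across.
(1,1) = 8 − 2 = 6 completes the 8 across.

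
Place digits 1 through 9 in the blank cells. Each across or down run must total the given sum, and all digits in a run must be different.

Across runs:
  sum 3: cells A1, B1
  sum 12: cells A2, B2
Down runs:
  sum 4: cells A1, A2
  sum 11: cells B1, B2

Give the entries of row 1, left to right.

1, 2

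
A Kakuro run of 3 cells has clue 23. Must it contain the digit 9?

Yes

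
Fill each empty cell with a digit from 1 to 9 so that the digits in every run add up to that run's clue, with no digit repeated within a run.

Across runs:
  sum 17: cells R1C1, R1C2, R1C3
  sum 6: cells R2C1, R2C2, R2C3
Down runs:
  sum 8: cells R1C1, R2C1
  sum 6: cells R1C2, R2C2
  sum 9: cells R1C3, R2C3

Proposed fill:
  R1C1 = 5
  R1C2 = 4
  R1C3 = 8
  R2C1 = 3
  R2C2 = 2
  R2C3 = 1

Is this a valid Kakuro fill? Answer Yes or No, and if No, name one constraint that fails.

Yes

Across: 5+4+8=17; 3+2+1=6. Down: 5+3=8; 4+2=6; 8+1=9. No digit repeats within any run.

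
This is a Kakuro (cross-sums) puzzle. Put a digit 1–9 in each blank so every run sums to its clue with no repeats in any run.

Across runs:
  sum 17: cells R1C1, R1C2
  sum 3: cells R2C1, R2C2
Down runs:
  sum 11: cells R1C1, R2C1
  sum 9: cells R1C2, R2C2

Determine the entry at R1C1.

9

17 in 2 cells must be {8,9}; 3 in 2 cells must be {1,2}.
The 17 across and the 9 down share only 8, so R1C2 = 8.
The 3 across and the 11 down share only 2, so R2C1 = 2.
R2C2 = 3 − 2 = 1 completes the 3 across.
R1C1 = 17 − 8 = 9 completes the 17 across.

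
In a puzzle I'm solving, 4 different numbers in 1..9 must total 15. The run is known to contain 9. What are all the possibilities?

4 distinct digits from 1–9 sum between 10 and 30.
Keeping only sets containing 9.
Only one set works: {1,2,3,9}.

{1,2,3,9}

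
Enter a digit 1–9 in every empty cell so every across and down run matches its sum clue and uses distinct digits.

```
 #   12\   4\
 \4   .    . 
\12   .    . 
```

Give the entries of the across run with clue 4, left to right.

3 1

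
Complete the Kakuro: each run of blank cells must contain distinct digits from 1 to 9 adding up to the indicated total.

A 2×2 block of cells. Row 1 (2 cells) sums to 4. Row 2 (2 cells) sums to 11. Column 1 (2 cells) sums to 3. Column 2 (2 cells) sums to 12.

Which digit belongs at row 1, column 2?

3

4 in 2 cells must be {1,3}; 3 in 2 cells must be {1,2}.
The 4 across and the 3 down share only 1, so (1,1) = 1.
(1,2) = 4 − 1 = 3 completes the 4 across.
(2,1) = 3 − 1 = 2 completes the 3 down.
(2,2) = 11 − 2 = 9 completes the 11 across.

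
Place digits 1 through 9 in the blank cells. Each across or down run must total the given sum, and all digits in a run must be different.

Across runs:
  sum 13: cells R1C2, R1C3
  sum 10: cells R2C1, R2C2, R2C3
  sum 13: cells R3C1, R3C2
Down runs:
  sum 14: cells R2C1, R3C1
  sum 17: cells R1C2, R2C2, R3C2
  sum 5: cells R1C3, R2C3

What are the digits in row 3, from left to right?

8, 5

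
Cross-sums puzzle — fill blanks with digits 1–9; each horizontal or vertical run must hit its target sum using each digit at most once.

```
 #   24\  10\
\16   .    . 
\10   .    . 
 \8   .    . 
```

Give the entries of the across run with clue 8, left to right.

7 1

16 in 2 cells must be {7,9}; 24 in 3 cells must be {7,8,9}.
The 16 across and the 10 down share only 7, so R1C2 = 7.
The 8 across and the 24 down share only 7, so R3C1 = 7.
R3C2 = 8 − 7 = 1 completes the 8 across.
R1C1 = 16 − 7 = 9 completes the 16 across.
R2C1 = 24 − 16 = 8 completes the 24 down.
R2C2 = 10 − 8 = 2 completes the 10 across.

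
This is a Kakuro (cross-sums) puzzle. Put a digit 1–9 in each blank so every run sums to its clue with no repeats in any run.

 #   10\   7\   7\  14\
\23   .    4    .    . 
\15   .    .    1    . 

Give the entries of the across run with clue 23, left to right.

8 4 6 5

R1C3 = 7 − 1 = 6 completes the 7 down.
R2C2 = 7 − 4 = 3 completes the 7 down.
R1C1 = 8: the only remaining digit allowed by both the 23 across and the 10 down.
R1C4 = 23 − 18 = 5 completes the 23 across.
R2C1 = 10 − 8 = 2 completes the 10 down.
R2C4 = 15 − 6 = 9 completes the 15 across.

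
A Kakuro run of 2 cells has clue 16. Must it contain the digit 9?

The only way to make 16 from 2 distinct digits is {7,9}, which contains 9.

Yes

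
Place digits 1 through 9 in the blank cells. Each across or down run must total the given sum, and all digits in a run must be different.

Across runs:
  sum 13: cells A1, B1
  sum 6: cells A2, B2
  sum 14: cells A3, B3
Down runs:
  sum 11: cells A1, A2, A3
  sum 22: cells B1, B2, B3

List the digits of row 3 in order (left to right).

6 8

The 6 across and the 22 down share only 5, so B2 = 5.
A2 = 6 − 5 = 1 completes the 6 across.
Nothing is forced directly, so branch on B1, whose candidates are 8 or 9. If B1 = 8: then A1 would have to be in {5} for the 13 across but in {2,3,4,6,7,8} for the 11 down — contradiction. So B1 = 9.
A1 = 13 − 9 = 4 completes the 13 across.
A3 = 11 − 5 = 6 completes the 11 down.
B3 = 14 − 6 = 8 completes the 14 across.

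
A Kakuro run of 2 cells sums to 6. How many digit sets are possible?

2 distinct digits from 1–9 sum between 3 and 17.
Enumerating: {1,5}, {2,4}.

2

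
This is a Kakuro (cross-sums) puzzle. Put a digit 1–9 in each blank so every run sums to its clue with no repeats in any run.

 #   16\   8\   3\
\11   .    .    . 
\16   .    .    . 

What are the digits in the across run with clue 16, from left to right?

9 5 2

16 in 2 cells must be {7,9}; 3 in 2 cells must be {1,2}.
The 11 across and the 16 down share only 7, so R1C1 = 7.
Given what's placed, R1C3 must be 1 to fit the 11 across and 3 down.
R2C1 = 16 − 7 = 9 completes the 16 down.
R2C3 = 3 − 1 = 2 completes the 3 down.
R1C2 = 11 − 8 = 3 completes the 11 across.
R2C2 = 16 − 11 = 5 completes the 16 across.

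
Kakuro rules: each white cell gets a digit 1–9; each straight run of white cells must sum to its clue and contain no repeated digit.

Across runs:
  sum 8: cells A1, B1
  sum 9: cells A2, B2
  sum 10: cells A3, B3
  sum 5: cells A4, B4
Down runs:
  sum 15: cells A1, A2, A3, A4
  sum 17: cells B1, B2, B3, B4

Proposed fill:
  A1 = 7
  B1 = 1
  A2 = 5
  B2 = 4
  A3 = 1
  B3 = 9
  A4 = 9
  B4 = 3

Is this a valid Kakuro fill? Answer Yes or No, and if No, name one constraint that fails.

No — the down run A1–A4 sums to 22, not 15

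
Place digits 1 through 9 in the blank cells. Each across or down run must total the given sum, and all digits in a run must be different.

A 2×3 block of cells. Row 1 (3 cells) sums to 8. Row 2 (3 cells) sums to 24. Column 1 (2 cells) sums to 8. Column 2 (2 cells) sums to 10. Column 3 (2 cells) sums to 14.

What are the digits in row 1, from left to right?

24 in 3 cells must be {7,8,9}.
The 8 across and the 14 down share only 5, so (1,3) = 5.
The 24 across and the 8 down share only 7, so (2,1) = 7.
(2,3) = 14 − 5 = 9 completes the 14 down.
(1,1) = 8 − 7 = 1 completes the 8 down.
(1,2) = 8 − 6 = 2 completes the 8 across.
(2,2) = 24 − 16 = 8 completes the 24 across.

1, 2, 5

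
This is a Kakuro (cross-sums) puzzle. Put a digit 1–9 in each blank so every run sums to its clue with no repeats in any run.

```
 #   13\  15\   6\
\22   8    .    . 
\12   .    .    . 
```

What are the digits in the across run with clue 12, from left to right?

5, 6, 1

R1C2 = 9: the only remaining digit allowed by both the 22 across and the 15 down.
R1C3 = 22 − 17 = 5 completes the 22 across.
R2C1 = 13 − 8 = 5 completes the 13 down.
R2C2 = 15 − 9 = 6 completes the 15 down.
R2C3 = 12 − 11 = 1 completes the 12 across.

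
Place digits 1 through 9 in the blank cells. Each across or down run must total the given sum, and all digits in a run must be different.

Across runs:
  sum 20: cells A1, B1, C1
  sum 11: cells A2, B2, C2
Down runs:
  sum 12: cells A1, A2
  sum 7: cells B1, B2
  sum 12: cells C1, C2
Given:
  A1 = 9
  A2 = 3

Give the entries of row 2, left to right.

3, 1, 7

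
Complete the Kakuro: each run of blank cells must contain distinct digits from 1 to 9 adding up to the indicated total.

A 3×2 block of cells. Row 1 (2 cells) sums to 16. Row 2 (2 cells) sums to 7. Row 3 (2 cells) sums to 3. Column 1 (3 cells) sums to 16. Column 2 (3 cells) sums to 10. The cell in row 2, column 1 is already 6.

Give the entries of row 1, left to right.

9, 7

16 in 2 cells must be {7,9}; 3 in 2 cells must be {1,2}.
The 16 across and the 10 down share only 7, so (1,2) = 7.
(2,2) = 7 − 6 = 1 completes the 7 across.
(3,2) = 10 − 8 = 2 completes the 10 down.
(1,1) = 16 − 7 = 9 completes the 16 across.
(3,1) = 3 − 2 = 1 completes the 3 across.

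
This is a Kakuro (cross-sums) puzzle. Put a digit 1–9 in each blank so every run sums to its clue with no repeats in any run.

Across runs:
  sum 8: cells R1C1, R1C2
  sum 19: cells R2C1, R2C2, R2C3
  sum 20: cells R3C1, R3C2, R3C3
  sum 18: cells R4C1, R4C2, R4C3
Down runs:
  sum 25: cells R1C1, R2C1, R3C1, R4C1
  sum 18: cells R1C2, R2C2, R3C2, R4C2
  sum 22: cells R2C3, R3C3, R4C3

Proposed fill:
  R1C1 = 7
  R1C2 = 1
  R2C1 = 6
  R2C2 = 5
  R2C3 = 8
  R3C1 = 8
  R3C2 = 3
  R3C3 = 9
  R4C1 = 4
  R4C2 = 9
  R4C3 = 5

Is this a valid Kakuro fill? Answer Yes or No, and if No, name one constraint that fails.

Yes

Across: 7+1=8; 6+5+8=19; 8+3+9=20; 4+9+5=18. Down: 7+6+8+4=25; 1+5+3+9=18; 8+9+5=22. No digit repeats within any run.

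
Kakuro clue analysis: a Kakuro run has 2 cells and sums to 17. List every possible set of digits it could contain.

2 distinct digits from 1–9 sum between 3 and 17.
Only one set works: {8,9}.

{8,9}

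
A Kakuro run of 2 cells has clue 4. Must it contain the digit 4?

No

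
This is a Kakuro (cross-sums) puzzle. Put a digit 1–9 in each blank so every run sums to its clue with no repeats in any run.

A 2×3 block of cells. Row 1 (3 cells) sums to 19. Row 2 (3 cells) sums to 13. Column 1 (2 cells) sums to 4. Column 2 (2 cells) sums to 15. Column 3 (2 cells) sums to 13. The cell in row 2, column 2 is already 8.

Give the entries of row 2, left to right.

1, 8, 4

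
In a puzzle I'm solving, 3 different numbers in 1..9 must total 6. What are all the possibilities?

{1,2,3}

3 distinct digits from 1–9 sum between 6 and 24.
Only one set works: {1,2,3}.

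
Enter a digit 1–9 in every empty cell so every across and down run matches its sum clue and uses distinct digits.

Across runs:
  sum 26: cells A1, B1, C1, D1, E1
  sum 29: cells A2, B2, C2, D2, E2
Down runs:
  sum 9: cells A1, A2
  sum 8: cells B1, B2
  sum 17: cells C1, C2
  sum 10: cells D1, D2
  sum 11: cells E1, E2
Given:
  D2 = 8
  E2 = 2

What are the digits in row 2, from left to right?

17 in 2 cells must be {8,9}.
D1 = 10 − 8 = 2 completes the 10 down.
E1 = 11 − 2 = 9 completes the 11 down.
Given what's placed, C2 must be 9 to fit the 29 across and 17 down.
C1 = 17 − 9 = 8 completes the 17 down.
Nothing is forced directly, so branch on B2, whose candidates are 3 or 6 or 7. If B2 = 3: then B1 would have to be in {1,3,4,6} for the 26 across but in {5} for the 8 down — contradiction. If B2 = 6: then B1 would have to be in {1,3,4,6} for the 26 across but in {2} for the 8 down — contradiction. So B2 = 7.
B1 = 8 − 7 = 1 completes the 8 down.
A2 = 29 − 26 = 3 completes the 29 across.

3, 7, 9, 8, 2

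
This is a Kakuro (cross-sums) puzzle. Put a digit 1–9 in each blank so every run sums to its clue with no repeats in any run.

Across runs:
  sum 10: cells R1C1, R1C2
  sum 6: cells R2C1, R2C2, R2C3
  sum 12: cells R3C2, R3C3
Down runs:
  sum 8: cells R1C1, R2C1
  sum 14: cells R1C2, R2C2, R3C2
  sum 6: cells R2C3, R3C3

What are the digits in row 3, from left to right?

7 5

6 in 3 cells must be {1,2,3}.
Nothing is forced directly, so branch on R2C3, whose candidates are 1 or 2. If R2C3 = 2: that forces R3C3 = 4, R3C2 = 8, R2C2 = 1, after which R1C2 would have to be in {1,2,3,4,6,7,8,9} for the 10 across but in {5} for the 14 down — contradiction. So R2C3 = 1.
R3C3 = 6 − 1 = 5 completes the 6 down.
R3C2 = 12 − 5 = 7 completes the 12 across.
No cell is forced outright now. R2C1 can only be 2 or 3 (the digits allowed by both its 6 across and its 8 down). If R2C1 = 3: then R1C1 would have to be in {1,2,3,4,6,7,8,9} for the 10 across but in {5} for the 8 down — contradiction. So R2C1 = 2.
R1C1 = 8 − 2 = 6 completes the 8 down.
R1C2 = 10 − 6 = 4 completes the 10 across.
R2C2 = 6 − 3 = 3 completes the 6 across.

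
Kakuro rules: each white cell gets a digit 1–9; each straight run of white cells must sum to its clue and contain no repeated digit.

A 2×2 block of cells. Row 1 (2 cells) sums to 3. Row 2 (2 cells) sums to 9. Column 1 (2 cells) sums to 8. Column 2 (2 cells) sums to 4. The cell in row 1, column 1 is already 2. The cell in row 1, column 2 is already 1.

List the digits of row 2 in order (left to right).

6, 3

3 in 2 cells must be {1,2}; 4 in 2 cells must be {1,3}.
(2,1) = 8 − 2 = 6 completes the 8 down.
(2,2) = 9 − 6 = 3 completes the 9 across.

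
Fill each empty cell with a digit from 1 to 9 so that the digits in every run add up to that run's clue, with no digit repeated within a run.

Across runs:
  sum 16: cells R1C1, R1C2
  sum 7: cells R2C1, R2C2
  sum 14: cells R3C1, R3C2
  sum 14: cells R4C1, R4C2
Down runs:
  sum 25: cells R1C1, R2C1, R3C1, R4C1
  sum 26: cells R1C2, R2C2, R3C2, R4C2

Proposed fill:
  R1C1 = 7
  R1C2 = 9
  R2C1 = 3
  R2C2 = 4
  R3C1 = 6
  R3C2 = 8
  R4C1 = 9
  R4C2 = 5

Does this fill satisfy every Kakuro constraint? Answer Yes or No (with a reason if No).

Yes

Across: 7+9=16; 3+4=7; 6+8=14; 9+5=14. Down: 7+3+6+9=25; 9+4+8+5=26. No digit repeats within any run.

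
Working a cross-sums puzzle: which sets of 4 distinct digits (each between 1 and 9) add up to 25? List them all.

4 distinct digits from 1–9 sum between 10 and 30.

{1,7,8,9}; {2,6,8,9}; {3,5,8,9}; {3,6,7,9}; {4,5,7,9}; {4,6,7,8}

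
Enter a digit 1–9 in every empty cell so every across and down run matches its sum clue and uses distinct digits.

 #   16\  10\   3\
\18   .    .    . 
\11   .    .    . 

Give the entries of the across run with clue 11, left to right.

16 in 2 cells must be {7,9}; 3 in 2 cells must be {1,2}.
The 11 across and the 16 down share only 7, so R2C1 = 7.
Given what's placed, R2C3 must be 1 to fit the 11 across and 3 down.
R1C1 = 16 − 7 = 9 completes the 16 down.
R1C3 = 3 − 1 = 2 completes the 3 down.
R2C2 = 11 − 8 = 3 completes the 11 across.
R1C2 = 18 − 11 = 7 completes the 18 across.

7, 3, 1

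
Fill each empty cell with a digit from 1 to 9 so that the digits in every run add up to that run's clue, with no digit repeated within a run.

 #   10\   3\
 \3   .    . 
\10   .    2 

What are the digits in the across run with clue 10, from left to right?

8 2

3 in 2 cells must be {1,2}.
R1C2 = 3 − 2 = 1 completes the 3 down.
R2C1 = 10 − 2 = 8 completes the 10 across.
R1C1 = 3 − 1 = 2 completes the 3 across.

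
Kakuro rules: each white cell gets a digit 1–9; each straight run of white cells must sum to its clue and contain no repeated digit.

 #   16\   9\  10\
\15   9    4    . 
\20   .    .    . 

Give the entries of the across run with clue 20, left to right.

16 in 2 cells must be {7,9}.
R1C3 = 15 − 13 = 2 completes the 15 across.
R2C1 = 16 − 9 = 7 completes the 16 down.
R2C2 = 9 − 4 = 5 completes the 9 down.
R2C3 = 20 − 12 = 8 completes the 20 across.

7 5 8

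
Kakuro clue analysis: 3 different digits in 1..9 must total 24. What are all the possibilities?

3 distinct digits from 1–9 sum between 6 and 24.
Only one set works: {7,8,9}.

{7,8,9}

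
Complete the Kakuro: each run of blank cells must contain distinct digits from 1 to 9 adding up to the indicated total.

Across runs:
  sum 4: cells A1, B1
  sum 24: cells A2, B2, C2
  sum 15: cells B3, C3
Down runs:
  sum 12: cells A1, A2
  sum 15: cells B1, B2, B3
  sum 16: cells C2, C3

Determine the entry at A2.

4 in 2 cells must be {1,3}; 24 in 3 cells must be {7,8,9}; 16 in 2 cells must be {7,9}.
The 4 across and the 12 down share only 3, so A1 = 3.
B1 = 4 − 3 = 1 completes the 4 across.
A2 = 12 − 3 = 9 completes the 12 down.
B2 = 8: the only remaining digit allowed by both the 24 across and the 15 down.
C2 = 24 − 17 = 7 completes the 24 across.
B3 = 15 − 9 = 6 completes the 15 down.
C3 = 15 − 6 = 9 completes the 15 across.

9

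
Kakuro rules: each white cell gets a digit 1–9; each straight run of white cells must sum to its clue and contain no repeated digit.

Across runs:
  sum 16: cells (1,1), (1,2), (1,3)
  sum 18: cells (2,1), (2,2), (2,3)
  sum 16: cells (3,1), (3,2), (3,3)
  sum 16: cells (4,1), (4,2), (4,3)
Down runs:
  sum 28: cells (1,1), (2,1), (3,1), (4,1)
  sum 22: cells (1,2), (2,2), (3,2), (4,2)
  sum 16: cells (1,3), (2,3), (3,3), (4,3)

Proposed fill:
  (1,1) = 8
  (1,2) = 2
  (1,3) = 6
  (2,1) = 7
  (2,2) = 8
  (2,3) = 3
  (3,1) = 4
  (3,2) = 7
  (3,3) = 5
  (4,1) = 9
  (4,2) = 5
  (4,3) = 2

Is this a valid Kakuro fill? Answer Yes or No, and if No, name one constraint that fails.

Across: 8+2+6=16; 7+8+3=18; 4+7+5=16; 9+5+2=16. Down: 8+7+4+9=28; 2+8+7+5=22; 6+3+5+2=16. No digit repeats within any run.

Yes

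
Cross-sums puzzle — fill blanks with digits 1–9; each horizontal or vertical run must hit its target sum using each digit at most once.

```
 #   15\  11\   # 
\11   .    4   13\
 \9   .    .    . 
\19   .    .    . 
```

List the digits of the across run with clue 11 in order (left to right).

R1C1 = 11 − 4 = 7 completes the 11 across.
Nothing is forced directly, so branch on R3C2, whose candidates are 2 or 5 or 6. If R3C2 = 2: that forces R2C2 = 5, after which R2C3 would have to be in {1,3} for the 9 across but in {4,5,6,7,8,9} for the 13 down — contradiction. If R3C2 = 5: that forces R2C2 = 2, R3C1 = 6, R3C3 = 8, after which R2C1 would have to be in {1,3,4,6} for the 9 across but in {2} for the 15 down — contradiction. So R3C2 = 6.
R2C2 = 11 − 10 = 1 completes the 11 down.
R3C1 = 5: the only remaining digit allowed by both the 19 across and the 15 down.
R3C3 = 19 − 11 = 8 completes the 19 across.
R2C1 = 15 − 12 = 3 completes the 15 down.
R2C3 = 9 − 4 = 5 completes the 9 across.

7 4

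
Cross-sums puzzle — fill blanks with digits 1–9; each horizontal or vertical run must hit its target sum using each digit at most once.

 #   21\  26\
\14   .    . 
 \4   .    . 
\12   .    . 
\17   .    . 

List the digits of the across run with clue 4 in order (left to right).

4 in 2 cells must be {1,3}; 17 in 2 cells must be {8,9}.
Only 3 fits R2C2 under both its across sum 4 and down sum 26.
R2C1 = 4 − 3 = 1 completes the 4 across.

1 3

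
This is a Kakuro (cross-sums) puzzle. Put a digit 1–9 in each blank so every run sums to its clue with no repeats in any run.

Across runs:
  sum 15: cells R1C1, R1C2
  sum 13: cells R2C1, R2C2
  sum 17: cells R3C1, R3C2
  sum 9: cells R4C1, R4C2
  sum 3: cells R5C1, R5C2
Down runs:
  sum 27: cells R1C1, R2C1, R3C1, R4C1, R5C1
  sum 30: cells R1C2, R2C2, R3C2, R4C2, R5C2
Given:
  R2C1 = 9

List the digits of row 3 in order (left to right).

8 9

17 in 2 cells must be {8,9}; 3 in 2 cells must be {1,2}.
R2C2 = 13 − 9 = 4 completes the 13 across.
R3C1 = 8: the only remaining digit allowed by both the 17 across and the 27 down.
R3C2 = 17 − 8 = 9 completes the 17 across.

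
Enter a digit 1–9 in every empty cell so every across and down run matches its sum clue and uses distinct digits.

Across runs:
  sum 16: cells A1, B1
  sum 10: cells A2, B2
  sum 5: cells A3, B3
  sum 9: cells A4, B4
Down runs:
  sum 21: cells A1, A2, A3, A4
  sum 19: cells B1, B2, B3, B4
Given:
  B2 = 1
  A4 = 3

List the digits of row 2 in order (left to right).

9 1

16 in 2 cells must be {7,9}.
A2 = 10 − 1 = 9 completes the 10 across.
B4 = 9 − 3 = 6 completes the 9 across.
A1 = 7: the only remaining digit allowed by both the 16 across and the 21 down.
B1 = 16 − 7 = 9 completes the 16 across.
A3 = 21 − 19 = 2 completes the 21 down.
B3 = 5 − 2 = 3 completes the 5 across.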